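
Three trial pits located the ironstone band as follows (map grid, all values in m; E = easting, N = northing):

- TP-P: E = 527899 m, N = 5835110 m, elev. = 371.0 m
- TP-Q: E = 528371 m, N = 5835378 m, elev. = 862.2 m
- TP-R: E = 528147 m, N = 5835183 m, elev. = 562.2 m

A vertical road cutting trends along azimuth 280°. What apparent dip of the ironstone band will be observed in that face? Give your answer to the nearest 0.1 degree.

16.8°

Let the plane be z = a·E + b·N + c.
TP-Q−TP-P: 472a + 268b = 491.2;  TP-R−TP-P: 248a + 73b = 191.2.
Solving gives a = 0.48063, b = 0.98635.
Unit vector along 280° is (sin 280°, cos 280°) = (-0.9848, 0.1736).
Slope in that direction = a·(-0.9848) + b·(0.1736) = −0.30205.
Apparent dip = arctan|0.30205| = 16.8° (true dip is 47.7°, so apparent ≤ true as expected).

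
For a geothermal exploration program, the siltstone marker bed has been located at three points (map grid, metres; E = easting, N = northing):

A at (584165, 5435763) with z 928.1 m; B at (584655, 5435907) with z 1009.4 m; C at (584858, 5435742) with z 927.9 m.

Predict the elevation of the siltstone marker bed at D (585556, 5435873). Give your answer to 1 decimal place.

1005.7 m

Two edge vectors: A→B = (490, 144, 81.3), A→C = (693, -21, -0.2).
Normal n = (A→B) × (A→C) = (1678.5, 56438.9, -110082).
So ∂z/∂E = −n_x/n_z = 0.015247724 and ∂z/∂N = −n_y/n_z = 0.512698716.
Intercept c from A: 928.1 − 8907.19 − 2786908.71 = −2794887.79.
At (585556, 5435873): z = 8928.4 + 2786965.1 − 2794887.79 = 1005.7 m.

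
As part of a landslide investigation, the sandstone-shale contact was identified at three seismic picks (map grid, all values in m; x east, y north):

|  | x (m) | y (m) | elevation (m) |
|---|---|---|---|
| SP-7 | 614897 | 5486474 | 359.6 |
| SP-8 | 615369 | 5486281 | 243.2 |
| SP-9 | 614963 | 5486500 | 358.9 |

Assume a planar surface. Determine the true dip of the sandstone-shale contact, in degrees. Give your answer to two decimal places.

Let the plane be z = a·x + b·y + c.
SP-8−SP-7: 472a − 193b = −116.4;  SP-9−SP-7: 66a + 26b = −0.7.
Solving gives a = −0.12641, b = 0.29396.
Gradient magnitude |∇z| = √(a² + b²) = √(0.01598 + 0.08641) = 0.31999.
True dip = arctan(0.31999) = 17.74°, dipping toward SSE (azimuth ≈ 157°).

17.74°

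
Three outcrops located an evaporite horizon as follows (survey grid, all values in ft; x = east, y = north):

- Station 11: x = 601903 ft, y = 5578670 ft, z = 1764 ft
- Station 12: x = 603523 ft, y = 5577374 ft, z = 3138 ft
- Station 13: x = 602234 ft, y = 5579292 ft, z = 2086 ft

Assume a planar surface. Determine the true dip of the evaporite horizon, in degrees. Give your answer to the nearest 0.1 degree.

Let the plane be z = a·x + b·y + c.
Station 12−Station 11: 1620a − 1296b = 1374;  Station 13−Station 11: 331a + 622b = 322.
Solving gives a = 0.88537, b = 0.04653.
Gradient magnitude |∇z| = √(a² + b²) = √(0.78388 + 0.00217) = 0.88659.
True dip = arctan(0.88659) = 41.6°, dipping toward W (azimuth ≈ 267°).

41.6°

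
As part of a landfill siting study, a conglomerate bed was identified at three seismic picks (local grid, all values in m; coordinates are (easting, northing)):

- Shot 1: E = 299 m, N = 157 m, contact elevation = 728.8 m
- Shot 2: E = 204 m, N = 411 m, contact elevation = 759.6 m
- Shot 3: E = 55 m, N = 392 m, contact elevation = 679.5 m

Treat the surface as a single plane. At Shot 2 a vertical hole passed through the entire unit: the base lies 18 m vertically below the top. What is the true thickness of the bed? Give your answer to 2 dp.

Two edge vectors: Shot 1→Shot 2 = (-95, 254, 30.8), Shot 1→Shot 3 = (-244, 235, -49.3).
Normal n = (Shot 1→Shot 2) × (Shot 1→Shot 3) = (-19760.2, -12198.7, 39651).
So ∂z/∂E = −n_x/n_z = 0.49835 and ∂z/∂N = −n_y/n_z = 0.30765.
|∇z| = √(a²+b²) = 0.58567, so dip δ = arctan(0.58567) = 30.36°.
True thickness = vertical thickness × cos δ = 18 × cos 30.36° = 15.53 m.

15.53 m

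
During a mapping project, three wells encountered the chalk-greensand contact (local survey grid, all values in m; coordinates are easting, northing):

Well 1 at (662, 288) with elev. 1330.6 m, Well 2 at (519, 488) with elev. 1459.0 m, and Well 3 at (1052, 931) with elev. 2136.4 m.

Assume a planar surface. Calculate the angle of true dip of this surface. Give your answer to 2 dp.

47.12°

Two edge vectors: Well 1→Well 2 = (-143, 200, 128.4), Well 1→Well 3 = (390, 643, 805.8).
Normal n = (Well 1→Well 2) × (Well 1→Well 3) = (78598.8, 165305.4, -169949).
So ∂z/∂easting = −n_x/n_z = 0.46248 and ∂z/∂northing = −n_y/n_z = 0.97268.
Gradient magnitude |∇z| = √(a² + b²) = √(0.21389 + 0.94610) = 1.07703.
True dip = arctan(1.07703) = 47.12°, dipping toward SSW (azimuth ≈ 205°).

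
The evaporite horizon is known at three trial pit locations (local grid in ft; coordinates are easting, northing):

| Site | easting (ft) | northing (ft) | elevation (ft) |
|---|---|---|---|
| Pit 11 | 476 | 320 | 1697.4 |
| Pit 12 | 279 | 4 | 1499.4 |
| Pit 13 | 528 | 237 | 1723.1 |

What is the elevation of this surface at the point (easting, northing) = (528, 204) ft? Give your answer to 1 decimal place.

1717.8 ft

Let the plane be z = a·easting + b·northing + c.
Pit 12−Pit 11: −197a − 316b = −198;  Pit 13−Pit 11: 52a − 83b = 25.7.
Solving gives a = 0.74902, b = 0.15963.
Then c = 1697.4 − a·476 − b·320 = 1289.78.
At (528, 204): z = 395.5 + 32.6 + 1289.78 = 1717.8 ft.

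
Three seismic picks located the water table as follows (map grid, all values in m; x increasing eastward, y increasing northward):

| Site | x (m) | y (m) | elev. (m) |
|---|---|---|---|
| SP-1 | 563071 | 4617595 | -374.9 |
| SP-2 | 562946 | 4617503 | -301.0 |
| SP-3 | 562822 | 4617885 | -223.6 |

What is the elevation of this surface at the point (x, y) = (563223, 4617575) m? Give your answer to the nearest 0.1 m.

-465.9 m

Let the plane be z = a·x + b·y + c.
SP-2−SP-1: −125a − 92b = 73.9;  SP-3−SP-1: −249a + 290b = 151.3.
Solving gives a = −0.597562460, b = 0.008644647.
Then c = -374.9 − a·563071 − b·4617595 = 296177.72.
At (563223, 4617575): z = −336560.9 + 39917.3 + 296177.72 = -465.9 m.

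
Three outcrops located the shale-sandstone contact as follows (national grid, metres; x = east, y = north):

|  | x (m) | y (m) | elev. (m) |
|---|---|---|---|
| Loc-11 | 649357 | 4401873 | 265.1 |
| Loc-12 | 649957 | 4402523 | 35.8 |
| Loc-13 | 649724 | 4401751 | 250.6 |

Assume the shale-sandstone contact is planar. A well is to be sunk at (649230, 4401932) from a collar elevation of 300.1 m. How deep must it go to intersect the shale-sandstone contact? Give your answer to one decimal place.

34.0 m

Two edge vectors: Loc-11→Loc-12 = (600, 650, -229.3), Loc-11→Loc-13 = (367, -122, -14.5).
Normal n = (Loc-11→Loc-12) × (Loc-11→Loc-13) = (-37399.6, -75453.1, -311750).
So ∂z/∂x = −n_x/n_z = −0.119966640 and ∂z/∂y = −n_y/n_z = −0.242030794.
Intercept c from Loc-11: 265.1 + 77901.18 + 1065388.82 = 1143555.09.
At (649230, 4401932): z_contact = −77885.94 − 1065403.10 + 1143555.09 = 266.06 m.
Depth below ground = 300.1 − 266.06 = 34.0 m.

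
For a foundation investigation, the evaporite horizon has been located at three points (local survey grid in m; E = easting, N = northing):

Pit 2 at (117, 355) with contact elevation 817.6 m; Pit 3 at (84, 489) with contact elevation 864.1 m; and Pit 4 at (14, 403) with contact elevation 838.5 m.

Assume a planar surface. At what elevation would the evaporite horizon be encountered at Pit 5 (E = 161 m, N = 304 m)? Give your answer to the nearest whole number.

Two edge vectors: Pit 2→Pit 3 = (-33, 134, 46.5), Pit 2→Pit 4 = (-103, 48, 20.9).
Normal n = (Pit 2→Pit 3) × (Pit 2→Pit 4) = (568.6, -4099.8, 12218).
So ∂z/∂E = −n_x/n_z = −0.04654 and ∂z/∂N = −n_y/n_z = 0.33555.
Intercept c from Pit 2: 817.6 + 5.44 − 119.12 = 703.92.
At (161, 304): z = −7.5 + 102.0 + 703.92 = 798.4 m.

798 m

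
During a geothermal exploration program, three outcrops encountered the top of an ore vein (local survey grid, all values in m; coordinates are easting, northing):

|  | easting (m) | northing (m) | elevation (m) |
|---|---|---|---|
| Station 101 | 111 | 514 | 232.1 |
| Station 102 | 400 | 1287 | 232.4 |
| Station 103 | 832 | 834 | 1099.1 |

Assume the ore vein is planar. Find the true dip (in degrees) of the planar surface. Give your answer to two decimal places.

Let the plane be z = a·easting + b·northing + c.
Station 102−Station 101: 289a + 773b = 0.3;  Station 103−Station 101: 721a + 320b = 867.
Solving gives a = 1.44152, b = −0.53855.
Gradient magnitude |∇z| = √(a² + b²) = √(2.07798 + 0.29004) = 1.53884.
True dip = arctan(1.53884) = 56.98°, dipping toward WNW (azimuth ≈ 290°).

56.98°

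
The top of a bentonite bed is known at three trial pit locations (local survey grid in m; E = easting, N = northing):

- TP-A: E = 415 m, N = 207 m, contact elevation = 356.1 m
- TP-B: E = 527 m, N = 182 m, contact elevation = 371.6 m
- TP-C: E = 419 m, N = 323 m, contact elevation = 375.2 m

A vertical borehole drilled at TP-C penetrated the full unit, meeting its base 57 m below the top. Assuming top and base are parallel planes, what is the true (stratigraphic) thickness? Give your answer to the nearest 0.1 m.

Let the plane be z = a·E + b·N + c.
TP-B−TP-A: 112a − 25b = 15.5;  TP-C−TP-A: 4a + 116b = 19.1.
Solving gives a = 0.17381, b = 0.15866.
|∇z| = √(a²+b²) = 0.23534, so dip δ = arctan(0.23534) = 13.24°.
True thickness = vertical thickness × cos δ = 57 × cos 13.24° = 55.5 m.

55.5 m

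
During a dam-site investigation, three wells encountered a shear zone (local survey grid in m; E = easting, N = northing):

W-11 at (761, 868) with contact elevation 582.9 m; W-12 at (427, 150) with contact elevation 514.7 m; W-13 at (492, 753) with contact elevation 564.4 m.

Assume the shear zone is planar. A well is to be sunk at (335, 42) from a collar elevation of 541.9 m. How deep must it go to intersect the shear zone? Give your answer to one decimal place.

Two edge vectors: W-11→W-12 = (-334, -718, -68.2), W-11→W-13 = (-269, -115, -18.5).
Normal n = (W-11→W-12) × (W-11→W-13) = (5440, 12166.8, -154732).
So ∂z/∂E = −n_x/n_z = 0.03516 and ∂z/∂N = −n_y/n_z = 0.07863.
Intercept c from W-11: 582.9 − 26.75 − 68.25 = 487.89.
At (335, 42): z_contact = 11.78 + 3.30 + 487.89 = 502.97 m.
Depth below ground = 541.9 − 502.97 = 38.9 m.

38.9 m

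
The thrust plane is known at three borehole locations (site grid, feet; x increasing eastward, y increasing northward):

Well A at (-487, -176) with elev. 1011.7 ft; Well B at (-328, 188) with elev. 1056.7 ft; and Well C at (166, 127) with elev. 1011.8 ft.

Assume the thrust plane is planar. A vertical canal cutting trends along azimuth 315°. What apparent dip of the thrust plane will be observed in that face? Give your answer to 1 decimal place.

9.1°

Let the plane be z = a·x + b·y + c.
Well B−Well A: 159a + 364b = 45;  Well C−Well A: 653a + 303b = 0.1.
Solving gives a = −0.07175, b = 0.15497.
Unit vector along 315° is (sin 315°, cos 315°) = (-0.7071, 0.7071).
Slope in that direction = a·(-0.7071) + b·(0.7071) = 0.16032.
Apparent dip = arctan|0.16032| = 9.1° (true dip is 9.7°, so apparent ≤ true as expected).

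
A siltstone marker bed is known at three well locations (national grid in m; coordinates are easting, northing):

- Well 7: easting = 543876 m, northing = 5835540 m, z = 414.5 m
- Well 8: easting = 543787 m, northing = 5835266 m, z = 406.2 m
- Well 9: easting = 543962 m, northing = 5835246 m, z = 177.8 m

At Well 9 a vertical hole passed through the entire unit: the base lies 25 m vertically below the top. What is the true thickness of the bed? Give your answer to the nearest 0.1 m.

Let the plane be z = a·easting + b·northing + c.
Well 8−Well 7: −89a − 274b = −8.3;  Well 9−Well 7: 86a − 294b = −236.7.
Solving gives a = −1.25509, b = 0.43797.
|∇z| = √(a²+b²) = 1.32931, so dip δ = arctan(1.32931) = 53.05°.
True thickness = vertical thickness × cos δ = 25 × cos 53.05° = 15.0 m.

15.0 m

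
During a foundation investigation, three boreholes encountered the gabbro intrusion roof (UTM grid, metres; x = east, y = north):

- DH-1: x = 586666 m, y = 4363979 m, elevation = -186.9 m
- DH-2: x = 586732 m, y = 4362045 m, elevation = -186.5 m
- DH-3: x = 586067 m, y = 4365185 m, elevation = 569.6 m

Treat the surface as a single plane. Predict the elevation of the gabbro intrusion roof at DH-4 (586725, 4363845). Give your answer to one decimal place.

Let the plane be z = a·x + b·y + c.
DH-2−DH-1: 66a − 1934b = 0.4;  DH-3−DH-1: −599a + 1206b = 756.5.
Solving gives a = −1.356561402, b = −0.046501061.
Then c = -186.9 − a·586666 − b·4363979 = 998591.21.
At (586725, 4363845): z = −795928.5 − 202923.4 + 998591.21 = -260.7 m.

-260.7 m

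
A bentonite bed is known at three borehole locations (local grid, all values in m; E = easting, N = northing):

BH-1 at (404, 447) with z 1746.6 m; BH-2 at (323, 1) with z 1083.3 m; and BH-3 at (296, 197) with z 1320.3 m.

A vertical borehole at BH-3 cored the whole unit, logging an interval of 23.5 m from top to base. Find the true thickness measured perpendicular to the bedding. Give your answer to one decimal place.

Let the plane be z = a·E + b·N + c.
BH-2−BH-1: −81a − 446b = −663.3;  BH-3−BH-1: −108a − 250b = −426.3.
Solving gives a = 0.87058, b = 1.32911.
|∇z| = √(a²+b²) = 1.58885, so dip δ = arctan(1.58885) = 57.81°.
True thickness = vertical thickness × cos δ = 23.5 × cos 57.81° = 12.5 m.

12.5 m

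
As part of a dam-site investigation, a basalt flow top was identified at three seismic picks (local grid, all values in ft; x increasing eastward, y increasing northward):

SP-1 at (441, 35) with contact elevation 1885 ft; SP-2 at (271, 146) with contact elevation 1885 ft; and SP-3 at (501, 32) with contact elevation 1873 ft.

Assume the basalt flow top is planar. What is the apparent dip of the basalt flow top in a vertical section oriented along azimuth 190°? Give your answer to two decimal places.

Let the plane be z = a·x + b·y + c.
SP-2−SP-1: −170a + 111b = 0;  SP-3−SP-1: 60a − 3b = −12.
Solving gives a = −0.21659, b = −0.33171.
Unit vector along 190° is (sin 190°, cos 190°) = (-0.1736, -0.9848).
Slope in that direction = a·(-0.1736) + b·(-0.9848) = 0.36428.
Apparent dip = arctan|0.36428| = 20.02° (true dip is 21.6°, so apparent ≤ true as expected).

20.02°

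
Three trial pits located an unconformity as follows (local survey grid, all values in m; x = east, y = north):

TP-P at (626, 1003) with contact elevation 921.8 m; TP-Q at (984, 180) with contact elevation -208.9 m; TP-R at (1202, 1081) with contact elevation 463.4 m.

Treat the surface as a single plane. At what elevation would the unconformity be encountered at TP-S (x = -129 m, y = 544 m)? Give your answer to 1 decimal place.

Two edge vectors: TP-P→TP-Q = (358, -823, -1130.7), TP-P→TP-R = (576, 78, -458.4).
Normal n = (TP-P→TP-Q) × (TP-P→TP-R) = (465457.8, -487176, 501972).
So ∂z/∂x = −n_x/n_z = −0.927258 and ∂z/∂y = −n_y/n_z = 0.970524.
Intercept c from TP-P: 921.8 + 580.46 − 973.44 = 528.83.
At (-129, 544): z = 119.6 + 528.0 + 528.83 = 1176.4 m.

1176.4 m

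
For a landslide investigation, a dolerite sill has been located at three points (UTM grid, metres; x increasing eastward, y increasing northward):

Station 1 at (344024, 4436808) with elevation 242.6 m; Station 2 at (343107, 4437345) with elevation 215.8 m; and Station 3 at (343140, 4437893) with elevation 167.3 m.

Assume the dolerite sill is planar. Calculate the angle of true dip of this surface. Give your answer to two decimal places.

5.14°

Two edge vectors: Station 1→Station 2 = (-917, 537, -26.8), Station 1→Station 3 = (-884, 1085, -75.3).
Normal n = (Station 1→Station 2) × (Station 1→Station 3) = (-11358.1, -45358.9, -520237).
So ∂z/∂x = −n_x/n_z = −0.02183 and ∂z/∂y = −n_y/n_z = −0.08719.
Gradient magnitude |∇z| = √(a² + b²) = √(0.00048 + 0.00760) = 0.08988.
True dip = arctan(0.08988) = 5.14°, dipping toward NNE (azimuth ≈ 014°).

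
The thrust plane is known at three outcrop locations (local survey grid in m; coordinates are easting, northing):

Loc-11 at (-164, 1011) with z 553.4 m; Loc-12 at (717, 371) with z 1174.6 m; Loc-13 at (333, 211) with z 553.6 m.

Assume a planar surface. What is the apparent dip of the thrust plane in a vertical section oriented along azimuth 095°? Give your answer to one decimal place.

50.4°

Two edge vectors: Loc-11→Loc-12 = (881, -640, 621.2), Loc-11→Loc-13 = (497, -800, 0.2).
Normal n = (Loc-11→Loc-12) × (Loc-11→Loc-13) = (496832, 308560.2, -386720).
So ∂z/∂easting = −n_x/n_z = 1.28473 and ∂z/∂northing = −n_y/n_z = 0.79789.
Unit vector along 095° is (sin 95°, cos 95°) = (0.9962, -0.0872).
Slope in that direction = a·(0.9962) + b·(-0.0872) = 1.21030.
Apparent dip = arctan|1.21030| = 50.4° (true dip is 56.5°, so apparent ≤ true as expected).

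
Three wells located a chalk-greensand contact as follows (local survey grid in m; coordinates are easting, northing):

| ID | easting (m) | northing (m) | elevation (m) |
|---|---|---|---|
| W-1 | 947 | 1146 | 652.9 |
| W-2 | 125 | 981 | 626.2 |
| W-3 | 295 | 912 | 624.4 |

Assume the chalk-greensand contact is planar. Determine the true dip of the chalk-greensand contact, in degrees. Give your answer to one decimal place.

4.2°

Two edge vectors: W-1→W-2 = (-822, -165, -26.7), W-1→W-3 = (-652, -234, -28.5).
Normal n = (W-1→W-2) × (W-1→W-3) = (-1545.3, -6018.6, 84768).
So ∂z/∂easting = −n_x/n_z = 0.01823 and ∂z/∂northing = −n_y/n_z = 0.07100.
Gradient magnitude |∇z| = √(a² + b²) = √(0.00033 + 0.00504) = 0.07330.
True dip = arctan(0.07330) = 4.2°, dipping toward SSW (azimuth ≈ 194°).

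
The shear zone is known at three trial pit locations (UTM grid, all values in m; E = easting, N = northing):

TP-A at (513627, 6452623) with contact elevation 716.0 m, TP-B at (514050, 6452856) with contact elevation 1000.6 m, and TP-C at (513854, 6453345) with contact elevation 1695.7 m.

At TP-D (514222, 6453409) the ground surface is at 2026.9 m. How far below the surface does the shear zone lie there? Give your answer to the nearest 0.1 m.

275.8 m

Let the plane be z = a·E + b·N + c.
TP-B−TP-A: 423a + 233b = 284.6;  TP-C−TP-A: 227a + 722b = 979.7.
Solving gives a = −0.090247708, b = 1.385299487.
Then c = 716 − a·513627 − b·6452623 = −8891745.67.
At (514222, 6453409): z_contact = −46407.36 + 8939904.18 − 8891745.67 = 1751.15 m.
Depth below ground = 2026.9 − 1751.15 = 275.8 m.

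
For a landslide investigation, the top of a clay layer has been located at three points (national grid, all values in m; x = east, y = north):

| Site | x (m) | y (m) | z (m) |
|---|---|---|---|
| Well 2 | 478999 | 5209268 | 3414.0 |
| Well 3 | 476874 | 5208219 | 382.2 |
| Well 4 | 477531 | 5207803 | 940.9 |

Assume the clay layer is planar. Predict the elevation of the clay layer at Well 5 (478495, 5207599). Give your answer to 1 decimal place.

1968.5 m

Let the plane be z = a·x + b·y + c.
Well 3−Well 2: −2125a − 1049b = −3031.8;  Well 4−Well 2: −1468a − 1465b = −2473.1.
Solving gives a = 1.174239334, b = 0.511478948.
Then c = 3414 − a·478999 − b·5209268 = −3223476.38.
At (478495, 5207599): z = 561867.6 + 2663577.3 − 3223476.38 = 1968.5 m.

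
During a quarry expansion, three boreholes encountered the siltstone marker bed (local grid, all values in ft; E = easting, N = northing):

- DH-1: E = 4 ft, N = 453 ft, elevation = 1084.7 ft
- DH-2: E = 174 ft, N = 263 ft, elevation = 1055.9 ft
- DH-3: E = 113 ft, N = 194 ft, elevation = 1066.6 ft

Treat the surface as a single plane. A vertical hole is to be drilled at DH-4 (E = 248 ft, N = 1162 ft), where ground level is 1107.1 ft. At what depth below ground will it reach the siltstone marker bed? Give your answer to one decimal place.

66.4 ft

Let the plane be z = a·E + b·N + c.
DH-2−DH-1: 170a − 190b = −28.8;  DH-3−DH-1: 109a − 259b = −18.1.
Solving gives a = −0.172393, b = −0.002667.
Then c = 1084.7 − a·4 − b·453 = 1086.60.
At (248, 1162): z_contact = −42.75 − 3.10 + 1086.60 = 1040.75 ft.
Depth below ground = 1107.1 − 1040.75 = 66.4 ft.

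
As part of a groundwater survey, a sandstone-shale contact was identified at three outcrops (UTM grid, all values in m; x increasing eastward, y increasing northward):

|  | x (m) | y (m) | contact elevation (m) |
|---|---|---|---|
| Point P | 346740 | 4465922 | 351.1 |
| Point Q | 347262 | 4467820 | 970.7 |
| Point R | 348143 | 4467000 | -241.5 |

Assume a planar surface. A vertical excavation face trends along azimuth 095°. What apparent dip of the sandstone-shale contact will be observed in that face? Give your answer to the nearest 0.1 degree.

42.0°

Let the plane be z = a·x + b·y + c.
Point Q−Point P: 522a + 1898b = 619.6;  Point R−Point P: 1403a + 1078b = −592.6.
Solving gives a = −0.85359, b = 0.56121.
Unit vector along 095° is (sin 95°, cos 95°) = (0.9962, -0.0872).
Slope in that direction = a·(0.9962) + b·(-0.0872) = −0.89925.
Apparent dip = arctan|0.89925| = 42.0° (true dip is 45.6°, so apparent ≤ true as expected).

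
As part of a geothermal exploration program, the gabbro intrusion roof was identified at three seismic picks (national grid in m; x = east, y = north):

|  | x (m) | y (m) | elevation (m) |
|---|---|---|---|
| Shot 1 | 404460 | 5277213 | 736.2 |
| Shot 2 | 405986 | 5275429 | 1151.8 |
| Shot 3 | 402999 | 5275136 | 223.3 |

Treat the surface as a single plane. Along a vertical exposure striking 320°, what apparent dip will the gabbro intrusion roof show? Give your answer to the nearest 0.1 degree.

Let the plane be z = a·x + b·y + c.
Shot 2−Shot 1: 1526a − 1784b = 415.6;  Shot 3−Shot 1: −1461a − 2077b = −512.9.
Solving gives a = 0.30787, b = 0.03038.
Unit vector along 320° is (sin 320°, cos 320°) = (-0.6428, 0.7660).
Slope in that direction = a·(-0.6428) + b·(0.7660) = −0.17462.
Apparent dip = arctan|0.17462| = 9.9° (true dip is 17.2°, so apparent ≤ true as expected).

9.9°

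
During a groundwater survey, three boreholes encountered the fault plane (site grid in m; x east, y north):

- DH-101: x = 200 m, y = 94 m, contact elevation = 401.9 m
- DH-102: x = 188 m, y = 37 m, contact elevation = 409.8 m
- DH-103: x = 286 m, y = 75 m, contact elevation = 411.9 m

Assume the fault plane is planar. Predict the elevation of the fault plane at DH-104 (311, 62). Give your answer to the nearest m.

416 m

Two edge vectors: DH-101→DH-102 = (-12, -57, 7.9), DH-101→DH-103 = (86, -19, 10).
Normal n = (DH-101→DH-102) × (DH-101→DH-103) = (-419.9, 799.4, 5130).
So ∂z/∂x = −n_x/n_z = 0.08185 and ∂z/∂y = −n_y/n_z = −0.15583.
Intercept c from DH-101: 401.9 − 16.37 + 14.65 = 400.18.
At (311, 62): z = 25.5 − 9.7 + 400.18 = 416.0 m.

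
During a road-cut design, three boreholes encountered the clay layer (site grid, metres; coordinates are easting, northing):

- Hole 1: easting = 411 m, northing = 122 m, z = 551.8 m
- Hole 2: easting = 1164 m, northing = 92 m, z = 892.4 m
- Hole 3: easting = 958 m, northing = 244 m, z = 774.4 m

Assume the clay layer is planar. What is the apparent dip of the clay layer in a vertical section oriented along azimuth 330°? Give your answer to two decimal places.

Let the plane be z = a·easting + b·northing + c.
Hole 2−Hole 1: 753a − 30b = 340.6;  Hole 3−Hole 1: 547a + 122b = 222.6.
Solving gives a = 0.44545, b = −0.17262.
Unit vector along 330° is (sin 330°, cos 330°) = (-0.5000, 0.8660).
Slope in that direction = a·(-0.5000) + b·(0.8660) = −0.37222.
Apparent dip = arctan|0.37222| = 20.42° (true dip is 25.5°, so apparent ≤ true as expected).

20.42°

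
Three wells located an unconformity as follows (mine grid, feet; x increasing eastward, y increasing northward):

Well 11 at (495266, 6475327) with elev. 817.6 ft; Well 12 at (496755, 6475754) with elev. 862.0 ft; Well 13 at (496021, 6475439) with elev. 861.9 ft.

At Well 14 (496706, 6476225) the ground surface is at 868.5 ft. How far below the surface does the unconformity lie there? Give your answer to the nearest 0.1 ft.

Two edge vectors: Well 11→Well 12 = (1489, 427, 44.4), Well 11→Well 13 = (755, 112, 44.3).
Normal n = (Well 11→Well 12) × (Well 11→Well 13) = (13943.3, -32440.7, -155617).
So ∂z/∂x = −n_x/n_z = 0.089600108 and ∂z/∂y = −n_y/n_z = −0.208465013.
Intercept c from Well 11: 817.6 − 44375.89 + 1349879.13 = 1306320.84.
At (496706, 6476225): z_contact = 44504.91 − 1350066.33 + 1306320.84 = 759.42 ft.
Depth below ground = 868.5 − 759.42 = 109.1 ft.

109.1 ft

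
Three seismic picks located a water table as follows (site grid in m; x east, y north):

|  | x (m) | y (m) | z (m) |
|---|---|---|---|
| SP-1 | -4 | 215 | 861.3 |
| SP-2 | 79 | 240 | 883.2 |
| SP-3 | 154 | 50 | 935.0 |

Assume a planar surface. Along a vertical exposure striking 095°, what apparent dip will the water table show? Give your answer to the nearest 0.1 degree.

17.8°

Let the plane be z = a·x + b·y + c.
SP-2−SP-1: 83a + 25b = 21.9;  SP-3−SP-1: 158a − 165b = 73.7.
Solving gives a = 0.30921, b = −0.15058.
Unit vector along 095° is (sin 95°, cos 95°) = (0.9962, -0.0872).
Slope in that direction = a·(0.9962) + b·(-0.0872) = 0.32116.
Apparent dip = arctan|0.32116| = 17.8° (true dip is 19.0°, so apparent ≤ true as expected).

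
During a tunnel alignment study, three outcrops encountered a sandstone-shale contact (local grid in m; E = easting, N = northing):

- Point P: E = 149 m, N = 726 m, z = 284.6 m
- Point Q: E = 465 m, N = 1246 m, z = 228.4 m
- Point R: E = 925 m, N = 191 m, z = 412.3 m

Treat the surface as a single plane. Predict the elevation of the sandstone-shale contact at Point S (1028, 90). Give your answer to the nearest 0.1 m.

433.6 m

Two edge vectors: Point P→Point Q = (316, 520, -56.2), Point P→Point R = (776, -535, 127.7).
Normal n = (Point P→Point Q) × (Point P→Point R) = (36337, -83964.4, -572580).
So ∂z/∂E = −n_x/n_z = 0.063462 and ∂z/∂N = −n_y/n_z = −0.146642.
Intercept c from Point P: 284.6 − 9.46 + 106.46 = 381.61.
At (1028, 90): z = 65.2 − 13.2 + 381.61 = 433.6 m.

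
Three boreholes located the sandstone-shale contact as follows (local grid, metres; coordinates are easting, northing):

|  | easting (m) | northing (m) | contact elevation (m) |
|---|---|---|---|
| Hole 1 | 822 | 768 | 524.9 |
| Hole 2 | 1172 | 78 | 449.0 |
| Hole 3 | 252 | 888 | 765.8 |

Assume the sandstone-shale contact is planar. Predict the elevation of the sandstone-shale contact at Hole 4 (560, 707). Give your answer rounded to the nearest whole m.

Let the plane be z = a·easting + b·northing + c.
Hole 2−Hole 1: 350a − 690b = −75.9;  Hole 3−Hole 1: −570a + 120b = 240.9.
Solving gives a = −0.44723, b = −0.11686.
Then c = 524.9 − a·822 − b·768 = 982.27.
At (560, 707): z = −250.5 − 82.6 + 982.27 = 649.2 m.

649 m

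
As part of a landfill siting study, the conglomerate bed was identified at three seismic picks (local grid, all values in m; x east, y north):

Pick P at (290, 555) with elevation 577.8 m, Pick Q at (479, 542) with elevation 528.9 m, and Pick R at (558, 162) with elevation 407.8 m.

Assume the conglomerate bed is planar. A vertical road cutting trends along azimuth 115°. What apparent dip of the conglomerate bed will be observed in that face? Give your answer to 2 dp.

18.33°

Let the plane be z = a·x + b·y + c.
Pick Q−Pick P: 189a − 13b = −48.9;  Pick R−Pick P: 268a − 393b = −170.
Solving gives a = −0.24025, b = 0.26874.
Unit vector along 115° is (sin 115°, cos 115°) = (0.9063, -0.4226).
Slope in that direction = a·(0.9063) + b·(-0.4226) = −0.33131.
Apparent dip = arctan|0.33131| = 18.33° (true dip is 19.8°, so apparent ≤ true as expected).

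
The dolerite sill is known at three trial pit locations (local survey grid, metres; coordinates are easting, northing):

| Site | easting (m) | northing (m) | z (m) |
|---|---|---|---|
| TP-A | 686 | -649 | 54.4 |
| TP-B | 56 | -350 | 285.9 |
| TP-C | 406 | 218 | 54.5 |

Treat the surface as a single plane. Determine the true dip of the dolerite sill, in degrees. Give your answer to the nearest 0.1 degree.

24.5°

Let the plane be z = a·easting + b·northing + c.
TP-B−TP-A: −630a + 299b = 231.5;  TP-C−TP-A: −280a + 867b = 0.1.
Solving gives a = −0.43391, b = −0.14002.
Gradient magnitude |∇z| = √(a² + b²) = √(0.18828 + 0.01961) = 0.45595.
True dip = arctan(0.45595) = 24.5°, dipping toward ENE (azimuth ≈ 072°).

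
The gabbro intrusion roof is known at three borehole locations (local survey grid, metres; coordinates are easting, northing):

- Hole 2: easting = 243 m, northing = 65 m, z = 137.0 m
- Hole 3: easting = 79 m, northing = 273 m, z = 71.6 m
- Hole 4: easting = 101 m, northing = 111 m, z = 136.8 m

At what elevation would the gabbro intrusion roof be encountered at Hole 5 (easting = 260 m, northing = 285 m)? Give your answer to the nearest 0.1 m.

42.1 m

Two edge vectors: Hole 2→Hole 3 = (-164, 208, -65.4), Hole 2→Hole 4 = (-142, 46, -0.2).
Normal n = (Hole 2→Hole 3) × (Hole 2→Hole 4) = (2966.8, 9254, 21992).
So ∂z/∂easting = −n_x/n_z = −0.13490 and ∂z/∂northing = −n_y/n_z = −0.42079.
Intercept c from Hole 2: 137 + 32.78 + 27.35 = 197.13.
At (260, 285): z = −35.1 − 119.9 + 197.13 = 42.1 m.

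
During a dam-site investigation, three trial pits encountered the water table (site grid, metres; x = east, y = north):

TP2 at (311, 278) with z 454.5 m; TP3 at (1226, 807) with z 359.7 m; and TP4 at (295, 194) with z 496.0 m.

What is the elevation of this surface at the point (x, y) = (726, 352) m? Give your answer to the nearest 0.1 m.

Let the plane be z = a·x + b·y + c.
TP3−TP2: 915a + 529b = −94.8;  TP4−TP2: −16a − 84b = 41.5.
Solving gives a = 0.204549, b = −0.533009.
Then c = 454.5 − a·311 − b·278 = 539.06.
At (726, 352): z = 148.5 − 187.6 + 539.06 = 499.9 m.

499.9 m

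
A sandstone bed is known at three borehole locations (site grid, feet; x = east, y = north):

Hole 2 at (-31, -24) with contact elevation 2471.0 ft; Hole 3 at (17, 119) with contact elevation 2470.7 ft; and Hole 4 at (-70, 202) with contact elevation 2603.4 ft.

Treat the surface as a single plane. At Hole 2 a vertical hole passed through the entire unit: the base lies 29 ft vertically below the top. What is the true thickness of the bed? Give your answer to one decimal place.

Let the plane be z = a·x + b·y + c.
Hole 3−Hole 2: 48a + 143b = −0.3;  Hole 4−Hole 2: −39a + 226b = 132.4.
Solving gives a = −1.15683, b = 0.38621.
|∇z| = √(a²+b²) = 1.21960, so dip δ = arctan(1.21960) = 50.65°.
True thickness = vertical thickness × cos δ = 29 × cos 50.65° = 18.4 ft.

18.4 ft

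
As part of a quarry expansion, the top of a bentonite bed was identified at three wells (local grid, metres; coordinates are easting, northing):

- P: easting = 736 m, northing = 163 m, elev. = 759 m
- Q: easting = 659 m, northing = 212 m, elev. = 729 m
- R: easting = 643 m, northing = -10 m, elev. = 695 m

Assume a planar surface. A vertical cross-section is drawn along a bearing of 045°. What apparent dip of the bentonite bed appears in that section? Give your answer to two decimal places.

22.48°

Two edge vectors: P→Q = (-77, 49, -30), P→R = (-93, -173, -64).
Normal n = (P→Q) × (P→R) = (-8326, -2138, 17878).
So ∂z/∂easting = −n_x/n_z = 0.46571 and ∂z/∂northing = −n_y/n_z = 0.11959.
Unit vector along 045° is (sin 45°, cos 45°) = (0.7071, 0.7071).
Slope in that direction = a·(0.7071) + b·(0.7071) = 0.41387.
Apparent dip = arctan|0.41387| = 22.48° (true dip is 25.7°, so apparent ≤ true as expected).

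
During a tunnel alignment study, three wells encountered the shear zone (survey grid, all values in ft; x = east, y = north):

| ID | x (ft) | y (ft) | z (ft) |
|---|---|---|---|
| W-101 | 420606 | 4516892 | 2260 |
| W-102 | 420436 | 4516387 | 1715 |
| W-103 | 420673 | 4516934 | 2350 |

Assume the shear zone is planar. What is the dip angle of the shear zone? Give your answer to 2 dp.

Let the plane be z = a·x + b·y + c.
W-102−W-101: −170a − 505b = −545;  W-103−W-101: 67a + 42b = 90.
Solving gives a = 0.84510, b = 0.79472.
Gradient magnitude |∇z| = √(a² + b²) = √(0.71420 + 0.63158) = 1.16008.
True dip = arctan(1.16008) = 49.24°, dipping toward SW (azimuth ≈ 227°).

49.24°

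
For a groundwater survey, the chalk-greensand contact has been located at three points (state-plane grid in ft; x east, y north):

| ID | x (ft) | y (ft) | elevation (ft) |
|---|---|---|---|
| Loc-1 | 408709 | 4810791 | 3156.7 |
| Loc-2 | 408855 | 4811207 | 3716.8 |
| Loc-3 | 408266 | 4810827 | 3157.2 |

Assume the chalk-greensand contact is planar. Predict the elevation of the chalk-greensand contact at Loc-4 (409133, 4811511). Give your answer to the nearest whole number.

4144 ft

Two edge vectors: Loc-1→Loc-2 = (146, 416, 560.1), Loc-1→Loc-3 = (-443, 36, 0.5).
Normal n = (Loc-1→Loc-2) × (Loc-1→Loc-3) = (-19955.6, -248197.3, 189544).
So ∂z/∂x = −n_x/n_z = 0.10528215 and ∂z/∂y = −n_y/n_z = 1.30944425.
Intercept c from Loc-1: 3156.7 − 43029.76 − 6299462.59 = −6339335.65.
At (409133, 4811511): z = 43074.4 + 6300405.4 − 6339335.65 = 4144.1 ft.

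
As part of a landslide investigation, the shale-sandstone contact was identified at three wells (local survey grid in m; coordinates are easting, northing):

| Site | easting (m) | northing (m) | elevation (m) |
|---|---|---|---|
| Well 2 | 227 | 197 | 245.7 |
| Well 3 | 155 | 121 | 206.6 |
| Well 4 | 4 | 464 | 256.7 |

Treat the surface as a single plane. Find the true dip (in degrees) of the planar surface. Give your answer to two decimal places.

20.49°

Let the plane be z = a·easting + b·northing + c.
Well 3−Well 2: −72a − 76b = −39.1;  Well 4−Well 2: −223a + 267b = 11.
Solving gives a = 0.26550, b = 0.26295.
Gradient magnitude |∇z| = √(a² + b²) = √(0.07049 + 0.06914) = 0.37367.
True dip = arctan(0.37367) = 20.49°, dipping toward SW (azimuth ≈ 225°).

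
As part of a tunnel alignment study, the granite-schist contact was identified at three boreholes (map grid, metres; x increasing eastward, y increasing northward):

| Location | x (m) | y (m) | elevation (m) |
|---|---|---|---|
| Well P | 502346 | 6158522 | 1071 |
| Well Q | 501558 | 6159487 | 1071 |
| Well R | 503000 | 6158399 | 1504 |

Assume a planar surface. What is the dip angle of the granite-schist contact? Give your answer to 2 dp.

Let the plane be z = a·x + b·y + c.
Well Q−Well P: −788a + 965b = 0;  Well R−Well P: 654a − 123b = 433.
Solving gives a = 0.78221, b = 0.63874.
Gradient magnitude |∇z| = √(a² + b²) = √(0.61185 + 0.40798) = 1.00987.
True dip = arctan(1.00987) = 45.28°, dipping toward SW (azimuth ≈ 231°).

45.28°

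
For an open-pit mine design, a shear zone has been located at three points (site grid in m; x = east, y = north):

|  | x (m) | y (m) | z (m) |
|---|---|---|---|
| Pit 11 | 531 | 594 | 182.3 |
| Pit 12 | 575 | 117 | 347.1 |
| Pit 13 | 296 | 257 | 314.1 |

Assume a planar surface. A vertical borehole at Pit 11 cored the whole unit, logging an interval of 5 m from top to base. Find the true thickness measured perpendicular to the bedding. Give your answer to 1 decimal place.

4.7 m

Two edge vectors: Pit 11→Pit 12 = (44, -477, 164.8), Pit 11→Pit 13 = (-235, -337, 131.8).
Normal n = (Pit 11→Pit 12) × (Pit 11→Pit 13) = (-7331, -44527.2, -126923).
So ∂z/∂x = −n_x/n_z = −0.05776 and ∂z/∂y = −n_y/n_z = −0.35082.
|∇z| = √(a²+b²) = 0.35554, so dip δ = arctan(0.35554) = 19.57°.
True thickness = vertical thickness × cos δ = 5 × cos 19.57° = 4.7 m.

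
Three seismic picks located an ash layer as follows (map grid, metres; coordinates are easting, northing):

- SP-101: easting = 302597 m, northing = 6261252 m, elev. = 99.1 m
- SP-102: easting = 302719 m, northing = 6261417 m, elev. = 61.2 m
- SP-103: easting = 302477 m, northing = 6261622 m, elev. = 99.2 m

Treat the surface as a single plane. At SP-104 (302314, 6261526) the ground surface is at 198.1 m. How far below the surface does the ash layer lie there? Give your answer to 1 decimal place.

Let the plane be z = a·easting + b·northing + c.
SP-102−SP-101: 122a + 165b = −37.9;  SP-103−SP-101: −120a + 370b = 0.1.
Solving gives a = −0.216191869, b = −0.069846012.
Then c = 99.1 − a·302597 − b·6261252 = 502841.59.
At (302314, 6261526): z_contact = −65357.83 − 437342.62 + 502841.59 = 141.14 m.
Depth below ground = 198.1 − 141.14 = 57.0 m.

57.0 m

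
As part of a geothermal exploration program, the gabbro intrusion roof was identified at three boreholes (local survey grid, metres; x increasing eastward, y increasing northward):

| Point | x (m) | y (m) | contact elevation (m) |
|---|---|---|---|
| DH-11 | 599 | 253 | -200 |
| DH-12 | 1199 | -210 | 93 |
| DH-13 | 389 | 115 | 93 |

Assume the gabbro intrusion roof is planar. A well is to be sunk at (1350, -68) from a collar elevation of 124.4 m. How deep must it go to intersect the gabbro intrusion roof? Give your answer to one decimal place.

Let the plane be z = a·x + b·y + c.
DH-12−DH-11: 600a − 463b = 293;  DH-13−DH-11: −210a − 138b = 293.
Solving gives a = −0.528940, b = −1.318280.
Then c = -200 − a·599 − b·253 = 450.36.
At (1350, -68): z_contact = −714.07 + 89.64 + 450.36 = -174.07 m.
Depth below ground = 124.4 − (-174.07) = 298.5 m.

298.5 m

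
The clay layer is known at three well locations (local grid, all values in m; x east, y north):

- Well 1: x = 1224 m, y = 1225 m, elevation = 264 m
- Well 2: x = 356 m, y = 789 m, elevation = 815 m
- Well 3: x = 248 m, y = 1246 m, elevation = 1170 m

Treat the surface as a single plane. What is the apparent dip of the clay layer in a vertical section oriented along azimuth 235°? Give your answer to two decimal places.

Let the plane be z = a·x + b·y + c.
Well 2−Well 1: −868a − 436b = 551;  Well 3−Well 1: −976a + 21b = 906.
Solving gives a = −0.91622, b = 0.56028.
Unit vector along 235° is (sin 235°, cos 235°) = (-0.8192, -0.5736).
Slope in that direction = a·(-0.8192) + b·(-0.5736) = 0.42916.
Apparent dip = arctan|0.42916| = 23.23° (true dip is 47.0°, so apparent ≤ true as expected).

23.23°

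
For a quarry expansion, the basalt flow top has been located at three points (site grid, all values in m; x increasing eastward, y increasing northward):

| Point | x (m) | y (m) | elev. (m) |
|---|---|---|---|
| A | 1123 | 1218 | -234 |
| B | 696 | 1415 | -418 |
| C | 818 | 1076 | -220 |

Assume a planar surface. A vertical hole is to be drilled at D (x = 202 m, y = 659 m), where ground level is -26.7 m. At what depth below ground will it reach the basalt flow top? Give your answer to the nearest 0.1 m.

Two edge vectors: A→B = (-427, 197, -184), A→C = (-305, -142, 14).
Normal n = (A→B) × (A→C) = (-23370, 62098, 120719).
So ∂z/∂x = −n_x/n_z = 0.193590 and ∂z/∂y = −n_y/n_z = −0.514401.
Intercept c from A: -234 − 217.40 + 626.54 = 175.14.
At (202, 659): z_contact = 39.11 − 338.99 + 175.14 = -124.75 m.
Depth below ground = -26.7 − (-124.75) = 98.0 m.

98.0 m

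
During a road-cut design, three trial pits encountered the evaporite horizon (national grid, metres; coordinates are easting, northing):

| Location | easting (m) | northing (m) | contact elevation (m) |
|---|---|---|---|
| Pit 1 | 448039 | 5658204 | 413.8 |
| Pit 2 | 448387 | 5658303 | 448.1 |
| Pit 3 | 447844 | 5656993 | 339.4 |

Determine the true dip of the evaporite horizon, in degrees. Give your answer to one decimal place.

Let the plane be z = a·easting + b·northing + c.
Pit 2−Pit 1: 348a + 99b = 34.3;  Pit 3−Pit 1: −195a − 1211b = −74.4.
Solving gives a = 0.08498, b = 0.04775.
Gradient magnitude |∇z| = √(a² + b²) = √(0.00722 + 0.00228) = 0.09748.
True dip = arctan(0.09748) = 5.6°, dipping toward WSW (azimuth ≈ 241°).

5.6°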